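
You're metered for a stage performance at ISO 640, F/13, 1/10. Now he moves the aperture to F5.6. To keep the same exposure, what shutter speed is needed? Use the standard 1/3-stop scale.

1/50s

Aperture: f/13 → f/11 → f/10 → f/9 → f/8 → f/7.1 → f/6.3 → f/5.6 — 2 1/3 stops wider (brighter).
Need 2 1/3 stops darker from the shutter speed: 1/10 → 1/13 → 1/15 → 1/20 → 1/25 → 1/30 → 1/40 → 1/50.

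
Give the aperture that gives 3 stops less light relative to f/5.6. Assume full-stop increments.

Aperture: f/5.6 → f/8 → f/11 → f/16 — 3 stops narrower (darker).

f/16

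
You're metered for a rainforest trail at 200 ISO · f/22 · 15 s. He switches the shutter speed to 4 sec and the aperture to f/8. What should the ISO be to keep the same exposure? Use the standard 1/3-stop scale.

Shutter speed: 15 → 13 → 10 → 8 → 6 → 5 → 4 — 2 stops faster (darker).
Aperture: f/22 → f/20 → f/18 → f/16 → f/14 → f/13 → f/11 → f/10 → f/9 → f/8 — 3 stops wider (brighter).
Net change so far: 1 stop brighter. Offset with the ISO: 200 → 160 → 125 → 100.

ISO 100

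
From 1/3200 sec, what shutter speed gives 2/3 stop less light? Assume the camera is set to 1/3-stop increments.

1/5000s

Shutter speed: 1/3200 → 1/4000 → 1/5000 — 2/3 stop shorter (darker).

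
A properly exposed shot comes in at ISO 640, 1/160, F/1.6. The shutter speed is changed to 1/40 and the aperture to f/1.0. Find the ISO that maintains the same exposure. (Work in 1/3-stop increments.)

ISO 64

Shutter speed: 1/160 → 1/125 → 1/100 → 1/80 → 1/60 → 1/50 → 1/40 — 2 stops slower (brighter).
Aperture: f/1.6 → f/1.4 → f/1.2 → f/1.1 → f/1.0 — 1 1/3 stops wider (brighter).
Net change so far: 3 1/3 stops brighter. Offset with the ISO: 640 → 500 → 400 → 320 → 250 → 200 → 160 → 125 → 100 → 80 → 64.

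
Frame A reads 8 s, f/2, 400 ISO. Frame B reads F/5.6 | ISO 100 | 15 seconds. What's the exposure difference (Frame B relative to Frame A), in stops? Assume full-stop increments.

4 stops darker

Aperture: f/2 → f/2.8 → f/4 → f/5.6 — 3 stops narrower (darker).
Shutter speed: 8 → 15 — 1 stop longer (brighter).
ISO: 400 → 200 → 100 — 2 stops lower (darker).
Net: −3 +1 −2 = −4 stops.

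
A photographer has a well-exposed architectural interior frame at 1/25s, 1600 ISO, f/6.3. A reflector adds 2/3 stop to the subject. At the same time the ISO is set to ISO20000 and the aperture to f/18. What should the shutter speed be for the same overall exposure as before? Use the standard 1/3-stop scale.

1/60s

Scene light: 2/3 stop brighter.
ISO: 1600 → 2000 → 2500 → 3200 → 4000 → 5000 → 6400 → 8000 → 10000 → 12800 → 16000 → 20000 — 3 2/3 stops raised (brighter).
Aperture: f/6.3 → f/7.1 → f/8 → f/9 → f/10 → f/11 → f/13 → f/14 → f/16 → f/18 — 3 stops narrower (darker).
Net so far: 1 1/3 stops brighter. Shutter speed: 1/25 → 1/30 → 1/40 → 1/50 → 1/60.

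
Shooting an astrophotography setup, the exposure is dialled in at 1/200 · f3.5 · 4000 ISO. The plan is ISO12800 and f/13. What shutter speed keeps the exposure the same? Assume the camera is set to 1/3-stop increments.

ISO: 4000 → 5000 → 6400 → 8000 → 10000 → 12800 — 1 2/3 stops higher (brighter).
Aperture: f/3.5 → f/4 → f/4.5 → f/5 → f/5.6 → f/6.3 → f/7.1 → f/8 → f/9 → f/10 → f/11 → f/13 — 3 2/3 stops stopped down (darker).
Net change so far: 2 stops darker. Offset with the shutter speed: 1/200 → 1/160 → 1/125 → 1/100 → 1/80 → 1/60 → 1/50.

1/50s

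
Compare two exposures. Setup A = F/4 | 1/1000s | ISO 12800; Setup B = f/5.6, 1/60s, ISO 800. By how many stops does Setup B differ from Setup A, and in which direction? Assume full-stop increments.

1 stop darker

Aperture: f/4 → f/5.6 — 1 stop stopped down (darker).
Shutter speed: 1/1000 → 1/500 → 1/250 → 1/125 → 1/60 — 4 stops longer (brighter).
ISO: 12800 → 6400 → 3200 → 1600 → 800 — 4 stops dropped (darker).
Net: −1 +4 −4 = −1 stop.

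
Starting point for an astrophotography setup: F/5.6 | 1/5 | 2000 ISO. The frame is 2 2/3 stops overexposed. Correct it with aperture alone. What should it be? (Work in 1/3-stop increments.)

f/14

Overexposed by 2 2/3 stops → need 2 2/3 stops darker.
Aperture: f/5.6 → f/6.3 → f/7.1 → f/8 → f/9 → f/10 → f/11 → f/13 → f/14.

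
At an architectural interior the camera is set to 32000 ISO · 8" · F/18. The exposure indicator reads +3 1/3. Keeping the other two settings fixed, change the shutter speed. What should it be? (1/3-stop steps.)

Overexposed by 3 1/3 stops → need 3 1/3 stops darker.
Shutter speed: 8 → 6 → 5 → 4 → 3.2 → 2.5 → 2 → 1.6 → 1.3 → 1 → 0.8.

0.8 s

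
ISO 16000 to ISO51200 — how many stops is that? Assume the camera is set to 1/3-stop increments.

1 2/3 stops

16000 → 20000 → 25600 → 32000 → 40000 → 51200 — count the steps: 5 third-stops = 1 2/3 stops.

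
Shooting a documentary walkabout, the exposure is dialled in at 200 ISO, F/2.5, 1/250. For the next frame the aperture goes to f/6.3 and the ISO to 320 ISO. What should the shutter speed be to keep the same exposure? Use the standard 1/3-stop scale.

1/60s

Aperture: f/2.5 → f/2.8 → f/3.2 → f/3.5 → f/4 → f/4.5 → f/5 → f/5.6 → f/6.3 — 2 2/3 stops narrower (darker).
ISO: 200 → 250 → 320 — 2/3 stop higher (brighter).
Net change so far: 2 stops darker. Offset with the shutter speed: 1/250 → 1/200 → 1/160 → 1/125 → 1/100 → 1/80 → 1/60.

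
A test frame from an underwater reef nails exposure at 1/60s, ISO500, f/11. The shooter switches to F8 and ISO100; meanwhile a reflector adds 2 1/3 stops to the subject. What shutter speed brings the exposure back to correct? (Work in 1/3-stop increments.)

Scene light: 2 1/3 stops brighter.
Aperture: f/11 → f/10 → f/9 → f/8 — 1 stop larger aperture (brighter).
ISO: 500 → 400 → 320 → 250 → 200 → 160 → 125 → 100 — 2 1/3 stops lower (darker).
Net so far: 1 stop brighter. Shutter speed: 1/60 → 1/80 → 1/100 → 1/125.

1/125s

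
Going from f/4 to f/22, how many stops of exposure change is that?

5 stops

f/4 → f/5.6 → f/8 → f/11 → f/16 → f/22 — count the steps: 5 stops.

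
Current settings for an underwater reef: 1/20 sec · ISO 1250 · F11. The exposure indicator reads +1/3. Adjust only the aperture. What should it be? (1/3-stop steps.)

Overexposed by 1/3 stop → need 1/3 stop darker.
Aperture: f/11 → f/13.

f/13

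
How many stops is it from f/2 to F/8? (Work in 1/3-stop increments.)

4 stops

f/2 → f/2.2 → f/2.5 → f/2.8 → f/3.2 → f/3.5 → f/4 → f/4.5 → f/5 → f/5.6 → f/6.3 → f/7.1 → f/8 — count the steps: 12 third-stops = 4 stops.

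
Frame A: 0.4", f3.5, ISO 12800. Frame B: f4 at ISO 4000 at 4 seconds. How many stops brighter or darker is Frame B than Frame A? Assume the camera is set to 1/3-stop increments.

1 1/3 stops brighter

Aperture: f/3.5 → f/4 — 1/3 stop narrower (darker).
Shutter speed: 0.4 → 0.5 → 0.6 → 0.8 → 1 → 1.3 → 1.6 → 2 → 2.5 → 3.2 → 4 — 3 1/3 stops slower (brighter).
ISO: 12800 → 10000 → 8000 → 6400 → 5000 → 4000 — 1 2/3 stops lower (darker).
Net: −1/3 +3 1/3 −1 2/3 = +1 1/3 stops.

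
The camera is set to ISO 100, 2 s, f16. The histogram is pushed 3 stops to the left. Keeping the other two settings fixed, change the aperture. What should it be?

Underexposed by 3 stops → need 3 stops brighter.
Aperture: f/16 → f/11 → f/8 → f/5.6.

f/5.6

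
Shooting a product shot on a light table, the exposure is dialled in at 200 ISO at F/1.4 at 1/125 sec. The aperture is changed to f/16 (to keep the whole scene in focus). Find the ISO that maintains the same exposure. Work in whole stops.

Aperture: f/1.4 → f/2 → f/2.8 → f/4 → f/5.6 → f/8 → f/11 → f/16 — 7 stops stopped down (darker).
Need 7 stops brighter from the ISO: 200 → 400 → 800 → 1600 → 3200 → 6400 → 12800 → 25600.

ISO 25600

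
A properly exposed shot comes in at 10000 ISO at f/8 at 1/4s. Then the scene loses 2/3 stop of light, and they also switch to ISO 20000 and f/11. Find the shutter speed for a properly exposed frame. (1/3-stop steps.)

Scene light: 2/3 stop darker.
ISO: 10000 → 12800 → 16000 → 20000 — 1 stop raised (brighter).
Aperture: f/8 → f/9 → f/10 → f/11 — 1 stop stopped down (darker).
Net so far: 2/3 stop darker. Shutter speed: 1/4 → 0.3 → 0.4.

0.4 s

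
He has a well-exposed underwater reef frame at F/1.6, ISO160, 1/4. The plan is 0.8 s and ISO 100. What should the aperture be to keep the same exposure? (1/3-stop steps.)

f/2.2

Shutter speed: 1/4 → 0.3 → 0.4 → 0.5 → 0.6 → 0.8 — 1 2/3 stops longer (brighter).
ISO: 160 → 125 → 100 — 2/3 stop dropped (darker).
Net change so far: 1 stop brighter. Offset with the aperture: f/1.6 → f/1.8 → f/2 → f/2.2.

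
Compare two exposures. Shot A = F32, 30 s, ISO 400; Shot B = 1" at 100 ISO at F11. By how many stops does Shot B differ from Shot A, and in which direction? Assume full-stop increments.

Aperture: f/32 → f/22 → f/16 → f/11 — 3 stops larger aperture (brighter).
Shutter speed: 30 → 15 → 8 → 4 → 2 → 1 — 5 stops shorter (darker).
ISO: 400 → 200 → 100 — 2 stops lower (darker).
Net: +3 −5 −2 = −4 stops.

4 stops darker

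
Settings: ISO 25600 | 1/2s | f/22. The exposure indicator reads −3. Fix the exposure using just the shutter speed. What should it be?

Underexposed by 3 stops → need 3 stops brighter.
Shutter speed: 1/2 → 1 → 2 → 4.

4 s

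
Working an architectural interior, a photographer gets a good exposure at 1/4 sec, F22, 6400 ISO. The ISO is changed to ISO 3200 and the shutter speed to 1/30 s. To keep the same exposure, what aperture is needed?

ISO: 6400 → 3200 — 1 stop dropped (darker).
Shutter speed: 1/4 → 1/8 → 1/15 → 1/30 — 3 stops shorter (darker).
Net change so far: 4 stops darker. Offset with the aperture: f/22 → f/16 → f/11 → f/8 → f/5.6.

f/5.6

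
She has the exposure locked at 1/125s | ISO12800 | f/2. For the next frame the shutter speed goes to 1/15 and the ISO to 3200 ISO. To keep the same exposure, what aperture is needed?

f/2.8

Shutter speed: 1/125 → 1/60 → 1/30 → 1/15 — 3 stops longer (brighter).
ISO: 12800 → 6400 → 3200 — 2 stops dropped (darker).
Net change so far: 1 stop brighter. Offset with the aperture: f/2 → f/2.8.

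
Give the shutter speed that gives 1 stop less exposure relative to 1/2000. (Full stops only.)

1/4000s

Shutter speed: 1/2000 → 1/4000 — 1 stop faster (darker).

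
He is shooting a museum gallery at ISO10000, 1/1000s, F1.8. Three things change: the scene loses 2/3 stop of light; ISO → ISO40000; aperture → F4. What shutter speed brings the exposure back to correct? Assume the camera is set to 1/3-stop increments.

1/500s

Scene light: 2/3 stop darker.
ISO: 10000 → 12800 → 16000 → 20000 → 25600 → 32000 → 40000 — 2 stops higher (brighter).
Aperture: f/1.8 → f/2 → f/2.2 → f/2.5 → f/2.8 → f/3.2 → f/3.5 → f/4 — 2 1/3 stops smaller aperture (darker).
Net so far: 1 stop darker. Shutter speed: 1/1000 → 1/800 → 1/640 → 1/500.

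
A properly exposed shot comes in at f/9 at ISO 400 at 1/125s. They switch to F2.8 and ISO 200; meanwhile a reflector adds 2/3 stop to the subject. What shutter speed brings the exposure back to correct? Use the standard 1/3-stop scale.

Scene light: 2/3 stop brighter.
Aperture: f/9 → f/8 → f/7.1 → f/6.3 → f/5.6 → f/5 → f/4.5 → f/4 → f/3.5 → f/3.2 → f/2.8 — 3 1/3 stops larger aperture (brighter).
ISO: 400 → 320 → 250 → 200 — 1 stop dropped (darker).
Net so far: 3 stops brighter. Shutter speed: 1/125 → 1/160 → 1/200 → 1/250 → 1/320 → 1/400 → 1/500 → 1/640 → 1/800 → 1/1000.

1/1000s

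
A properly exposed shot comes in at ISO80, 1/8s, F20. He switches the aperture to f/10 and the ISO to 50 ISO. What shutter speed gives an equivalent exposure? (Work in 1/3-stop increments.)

1/20s

Aperture: f/20 → f/18 → f/16 → f/14 → f/13 → f/11 → f/10 — 2 stops wider (brighter).
ISO: 80 → 64 → 50 — 2/3 stop lower (darker).
Net change so far: 1 1/3 stops brighter. Offset with the shutter speed: 1/8 → 1/10 → 1/13 → 1/15 → 1/20.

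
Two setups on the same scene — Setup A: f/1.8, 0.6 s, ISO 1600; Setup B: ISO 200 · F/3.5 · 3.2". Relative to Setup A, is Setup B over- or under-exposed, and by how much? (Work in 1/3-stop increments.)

2 2/3 stops darker

Aperture: f/1.8 → f/2 → f/2.2 → f/2.5 → f/2.8 → f/3.2 → f/3.5 — 2 stops smaller aperture (darker).
Shutter speed: 0.6 → 0.8 → 1 → 1.3 → 1.6 → 2 → 2.5 → 3.2 — 2 1/3 stops slower (brighter).
ISO: 1600 → 1250 → 1000 → 800 → 640 → 500 → 400 → 320 → 250 → 200 — 3 stops lower (darker).
Net: −2 +2 1/3 −3 = −2 2/3 stops.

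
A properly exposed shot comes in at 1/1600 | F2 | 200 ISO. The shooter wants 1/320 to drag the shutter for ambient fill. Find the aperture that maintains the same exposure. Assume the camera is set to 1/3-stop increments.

f/4.5

Shutter speed: 1/1600 → 1/1250 → 1/1000 → 1/800 → 1/640 → 1/500 → 1/400 → 1/320 — 2 1/3 stops slower (brighter).
Need 2 1/3 stops darker from the aperture: f/2 → f/2.2 → f/2.5 → f/2.8 → f/3.2 → f/3.5 → f/4 → f/4.5.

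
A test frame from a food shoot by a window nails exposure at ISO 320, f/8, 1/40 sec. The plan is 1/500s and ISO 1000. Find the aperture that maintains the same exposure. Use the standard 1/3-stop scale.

Shutter speed: 1/40 → 1/50 → 1/60 → 1/80 → 1/100 → 1/125 → 1/160 → 1/200 → 1/250 → 1/320 → 1/400 → 1/500 — 3 2/3 stops faster (darker).
ISO: 320 → 400 → 500 → 640 → 800 → 1000 — 1 2/3 stops raised (brighter).
Net change so far: 2 stops darker. Offset with the aperture: f/8 → f/7.1 → f/6.3 → f/5.6 → f/5 → f/4.5 → f/4.

f/4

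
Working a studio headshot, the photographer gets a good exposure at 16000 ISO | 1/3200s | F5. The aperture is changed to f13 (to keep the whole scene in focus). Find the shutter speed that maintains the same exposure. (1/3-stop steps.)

1/500s

Aperture: f/5 → f/5.6 → f/6.3 → f/7.1 → f/8 → f/9 → f/10 → f/11 → f/13 — 2 2/3 stops stopped down (darker).
Need 2 2/3 stops brighter from the shutter speed: 1/3200 → 1/2500 → 1/2000 → 1/1600 → 1/1250 → 1/1000 → 1/800 → 1/640 → 1/500.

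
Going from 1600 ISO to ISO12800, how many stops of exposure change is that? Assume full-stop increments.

3 stops

1600 → 3200 → 6400 → 12800 — count the steps: 3 stops.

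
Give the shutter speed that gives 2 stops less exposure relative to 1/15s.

Shutter speed: 1/15 → 1/30 → 1/60 — 2 stops faster (darker).

1/60s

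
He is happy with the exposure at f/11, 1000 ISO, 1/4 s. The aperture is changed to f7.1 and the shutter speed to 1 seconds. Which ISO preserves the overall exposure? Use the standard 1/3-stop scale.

Aperture: f/11 → f/10 → f/9 → f/8 → f/7.1 — 1 1/3 stops wider (brighter).
Shutter speed: 1/4 → 0.3 → 0.4 → 0.5 → 0.6 → 0.8 → 1 — 2 stops slower (brighter).
Net change so far: 3 1/3 stops brighter. Offset with the ISO: 1000 → 800 → 640 → 500 → 400 → 320 → 250 → 200 → 160 → 125 → 100.

ISO 100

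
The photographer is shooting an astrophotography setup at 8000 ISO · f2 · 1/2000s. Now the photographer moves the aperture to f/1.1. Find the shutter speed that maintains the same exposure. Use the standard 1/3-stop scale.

Aperture: f/2 → f/1.8 → f/1.6 → f/1.4 → f/1.2 → f/1.1 — 1 2/3 stops opened up (brighter).
Need 1 2/3 stops darker from the shutter speed: 1/2000 → 1/2500 → 1/3200 → 1/4000 → 1/5000 → 1/6400.

1/6400s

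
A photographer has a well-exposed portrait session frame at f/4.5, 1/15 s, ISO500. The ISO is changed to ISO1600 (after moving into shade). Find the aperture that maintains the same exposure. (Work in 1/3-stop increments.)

f/8

ISO: 500 → 640 → 800 → 1000 → 1250 → 1600 — 1 2/3 stops higher (brighter).
Need 1 2/3 stops darker from the aperture: f/4.5 → f/5 → f/5.6 → f/6.3 → f/7.1 → f/8.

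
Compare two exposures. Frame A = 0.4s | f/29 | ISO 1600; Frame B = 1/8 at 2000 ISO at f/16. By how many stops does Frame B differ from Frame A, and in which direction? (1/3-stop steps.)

Aperture: f/29 → f/25 → f/22 → f/20 → f/18 → f/16 — 1 2/3 stops opened up (brighter).
Shutter speed: 0.4 → 0.3 → 1/4 → 1/5 → 1/6 → 1/8 — 1 2/3 stops shorter (darker).
ISO: 1600 → 2000 — 1/3 stop higher (brighter).
Net: +1 2/3 −1 2/3 +1/3 = +1/3 stops.

1/3 stop brighter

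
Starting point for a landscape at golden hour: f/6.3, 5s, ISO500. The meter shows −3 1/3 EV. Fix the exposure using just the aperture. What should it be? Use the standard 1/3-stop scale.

f/2

Underexposed by 3 1/3 stops → need 3 1/3 stops brighter.
Aperture: f/6.3 → f/5.6 → f/5 → f/4.5 → f/4 → f/3.5 → f/3.2 → f/2.8 → f/2.5 → f/2.2 → f/2.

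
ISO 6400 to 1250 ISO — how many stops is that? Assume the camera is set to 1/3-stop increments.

2 1/3 stops

6400 → 5000 → 4000 → 3200 → 2500 → 2000 → 1600 → 1250 — count the steps: 7 third-stops = 2 1/3 stops.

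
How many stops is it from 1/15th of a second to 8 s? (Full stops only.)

7 stops

1/15 → 1/8 → 1/4 → 1/2 → 1 → 2 → 4 → 8 — count the steps: 7 stops.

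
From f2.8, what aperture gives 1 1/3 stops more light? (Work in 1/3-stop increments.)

f/1.8

Aperture: f/2.8 → f/2.5 → f/2.2 → f/2 → f/1.8 — 1 1/3 stops wider (brighter).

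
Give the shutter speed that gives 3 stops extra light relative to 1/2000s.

Shutter speed: 1/2000 → 1/1000 → 1/500 → 1/250 — 3 stops longer (brighter).

1/250s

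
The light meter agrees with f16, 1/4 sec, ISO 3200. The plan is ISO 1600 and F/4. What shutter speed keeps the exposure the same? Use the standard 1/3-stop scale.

ISO: 3200 → 2500 → 2000 → 1600 — 1 stop dropped (darker).
Aperture: f/16 → f/14 → f/13 → f/11 → f/10 → f/9 → f/8 → f/7.1 → f/6.3 → f/5.6 → f/5 → f/4.5 → f/4 — 4 stops larger aperture (brighter).
Net change so far: 3 stops brighter. Offset with the shutter speed: 1/4 → 1/5 → 1/6 → 1/8 → 1/10 → 1/13 → 1/15 → 1/20 → 1/25 → 1/30.

1/30s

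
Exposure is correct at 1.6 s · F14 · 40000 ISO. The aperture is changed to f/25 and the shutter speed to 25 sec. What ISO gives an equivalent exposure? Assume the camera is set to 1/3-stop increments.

ISO 8000

Aperture: f/14 → f/16 → f/18 → f/20 → f/22 → f/25 — 1 2/3 stops narrower (darker).
Shutter speed: 1.6 → 2 → 2.5 → 3.2 → 4 → 5 → 6 → 8 → 10 → 13 → 15 → 20 → 25 — 4 stops longer (brighter).
Net change so far: 2 1/3 stops brighter. Offset with the ISO: 40000 → 32000 → 25600 → 20000 → 16000 → 12800 → 10000 → 8000.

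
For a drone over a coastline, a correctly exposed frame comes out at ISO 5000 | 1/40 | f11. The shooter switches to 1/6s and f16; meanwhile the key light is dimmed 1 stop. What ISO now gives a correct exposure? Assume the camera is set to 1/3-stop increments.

Scene light: 1 stop darker.
Shutter speed: 1/40 → 1/30 → 1/25 → 1/20 → 1/15 → 1/13 → 1/10 → 1/8 → 1/6 — 2 2/3 stops slower (brighter).
Aperture: f/11 → f/13 → f/14 → f/16 — 1 stop stopped down (darker).
Net so far: 2/3 stop brighter. ISO: 5000 → 4000 → 3200.

ISO 3200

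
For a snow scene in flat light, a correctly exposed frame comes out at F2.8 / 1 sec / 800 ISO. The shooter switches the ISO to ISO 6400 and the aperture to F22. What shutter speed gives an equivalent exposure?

8 s

ISO: 800 → 1600 → 3200 → 6400 — 3 stops raised (brighter).
Aperture: f/2.8 → f/4 → f/5.6 → f/8 → f/11 → f/16 → f/22 — 6 stops smaller aperture (darker).
Net change so far: 3 stops darker. Offset with the shutter speed: 1 → 2 → 4 → 8.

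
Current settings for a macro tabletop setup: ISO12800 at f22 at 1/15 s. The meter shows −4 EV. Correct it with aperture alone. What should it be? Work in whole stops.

f/5.6

Underexposed by 4 stops → need 4 stops brighter.
Aperture: f/22 → f/16 → f/11 → f/8 → f/5.6.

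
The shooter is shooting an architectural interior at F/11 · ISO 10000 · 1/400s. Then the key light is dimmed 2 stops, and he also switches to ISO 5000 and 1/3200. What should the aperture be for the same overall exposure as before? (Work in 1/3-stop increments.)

Scene light: 2 stops darker.
ISO: 10000 → 8000 → 6400 → 5000 — 1 stop lower (darker).
Shutter speed: 1/400 → 1/500 → 1/640 → 1/800 → 1/1000 → 1/1250 → 1/1600 → 1/2000 → 1/2500 → 1/3200 — 3 stops faster (darker).
Net so far: 6 stops darker. Aperture: f/11 → f/10 → f/9 → f/8 → f/7.1 → f/6.3 → f/5.6 → f/5 → f/4.5 → f/4 → f/3.5 → f/3.2 → f/2.8 → f/2.5 → f/2.2 → f/2 → f/1.8 → f/1.6 → f/1.4.

f/1.4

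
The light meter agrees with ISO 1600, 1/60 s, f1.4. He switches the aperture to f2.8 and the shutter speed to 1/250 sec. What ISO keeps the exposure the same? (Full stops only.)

ISO 25600

Aperture: f/1.4 → f/2 → f/2.8 — 2 stops smaller aperture (darker).
Shutter speed: 1/60 → 1/125 → 1/250 — 2 stops shorter (darker).
Net change so far: 4 stops darker. Offset with the ISO: 1600 → 3200 → 6400 → 12800 → 25600.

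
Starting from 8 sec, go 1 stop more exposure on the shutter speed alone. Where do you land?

Shutter speed: 8 → 15 — 1 stop slower (brighter).

15 s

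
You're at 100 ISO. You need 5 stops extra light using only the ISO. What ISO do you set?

ISO 3200

ISO: 100 → 200 → 400 → 800 → 1600 → 3200 — 5 stops raised (brighter).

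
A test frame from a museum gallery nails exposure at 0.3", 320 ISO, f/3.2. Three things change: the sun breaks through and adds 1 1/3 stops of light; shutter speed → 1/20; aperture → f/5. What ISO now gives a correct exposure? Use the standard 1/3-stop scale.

ISO 2000

Scene light: 1 1/3 stops brighter.
Shutter speed: 0.3 → 1/4 → 1/5 → 1/6 → 1/8 → 1/10 → 1/13 → 1/15 → 1/20 — 2 2/3 stops shorter (darker).
Aperture: f/3.2 → f/3.5 → f/4 → f/4.5 → f/5 — 1 1/3 stops smaller aperture (darker).
Net so far: 2 2/3 stops darker. ISO: 320 → 400 → 500 → 640 → 800 → 1000 → 1250 → 1600 → 2000.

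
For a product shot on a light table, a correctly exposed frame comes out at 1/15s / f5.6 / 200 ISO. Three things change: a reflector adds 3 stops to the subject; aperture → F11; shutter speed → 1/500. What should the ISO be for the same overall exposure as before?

Scene light: 3 stops brighter.
Aperture: f/5.6 → f/8 → f/11 — 2 stops narrower (darker).
Shutter speed: 1/15 → 1/30 → 1/60 → 1/125 → 1/250 → 1/500 — 5 stops shorter (darker).
Net so far: 4 stops darker. ISO: 200 → 400 → 800 → 1600 → 3200.

ISO 3200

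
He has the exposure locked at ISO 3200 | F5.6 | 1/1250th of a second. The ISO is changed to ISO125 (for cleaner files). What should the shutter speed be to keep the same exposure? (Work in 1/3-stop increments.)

1/50s

ISO: 3200 → 2500 → 2000 → 1600 → 1250 → 1000 → 800 → 640 → 500 → 400 → 320 → 250 → 200 → 160 → 125 — 4 2/3 stops dropped (darker).
Need 4 2/3 stops brighter from the shutter speed: 1/1250 → 1/1000 → 1/800 → 1/640 → 1/500 → 1/400 → 1/320 → 1/250 → 1/200 → 1/160 → 1/125 → 1/100 → 1/80 → 1/60 → 1/50.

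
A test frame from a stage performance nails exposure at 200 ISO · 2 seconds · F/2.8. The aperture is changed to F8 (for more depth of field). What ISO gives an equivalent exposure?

Aperture: f/2.8 → f/4 → f/5.6 → f/8 — 3 stops narrower (darker).
Need 3 stops brighter from the ISO: 200 → 400 → 800 → 1600.

ISO 1600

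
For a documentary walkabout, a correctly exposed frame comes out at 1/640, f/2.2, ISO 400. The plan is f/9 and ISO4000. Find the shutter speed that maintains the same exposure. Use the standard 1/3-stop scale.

1/400s

Aperture: f/2.2 → f/2.5 → f/2.8 → f/3.2 → f/3.5 → f/4 → f/4.5 → f/5 → f/5.6 → f/6.3 → f/7.1 → f/8 → f/9 — 4 stops stopped down (darker).
ISO: 400 → 500 → 640 → 800 → 1000 → 1250 → 1600 → 2000 → 2500 → 3200 → 4000 — 3 1/3 stops raised (brighter).
Net change so far: 2/3 stop darker. Offset with the shutter speed: 1/640 → 1/500 → 1/400.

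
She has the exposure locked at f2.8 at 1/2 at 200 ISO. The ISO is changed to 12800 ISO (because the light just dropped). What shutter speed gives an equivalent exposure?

ISO: 200 → 400 → 800 → 1600 → 3200 → 6400 → 12800 — 6 stops raised (brighter).
Need 6 stops darker from the shutter speed: 1/2 → 1/4 → 1/8 → 1/15 → 1/30 → 1/60 → 1/125.

1/125s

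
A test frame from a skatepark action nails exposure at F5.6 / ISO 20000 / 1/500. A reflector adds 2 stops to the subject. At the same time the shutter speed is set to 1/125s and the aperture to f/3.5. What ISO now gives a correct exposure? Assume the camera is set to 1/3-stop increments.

Scene light: 2 stops brighter.
Shutter speed: 1/500 → 1/400 → 1/320 → 1/250 → 1/200 → 1/160 → 1/125 — 2 stops longer (brighter).
Aperture: f/5.6 → f/5 → f/4.5 → f/4 → f/3.5 — 1 1/3 stops opened up (brighter).
Net so far: 5 1/3 stops brighter. ISO: 20000 → 16000 → 12800 → 10000 → 8000 → 6400 → 5000 → 4000 → 3200 → 2500 → 2000 → 1600 → 1250 → 1000 → 800 → 640 → 500.

ISO 500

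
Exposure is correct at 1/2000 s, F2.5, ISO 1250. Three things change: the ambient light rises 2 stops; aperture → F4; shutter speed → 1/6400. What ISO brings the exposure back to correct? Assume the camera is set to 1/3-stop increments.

Scene light: 2 stops brighter.
Aperture: f/2.5 → f/2.8 → f/3.2 → f/3.5 → f/4 — 1 1/3 stops narrower (darker).
Shutter speed: 1/2000 → 1/2500 → 1/3200 → 1/4000 → 1/5000 → 1/6400 — 1 2/3 stops shorter (darker).
Net so far: 1 stop darker. ISO: 1250 → 1600 → 2000 → 2500.

ISO 2500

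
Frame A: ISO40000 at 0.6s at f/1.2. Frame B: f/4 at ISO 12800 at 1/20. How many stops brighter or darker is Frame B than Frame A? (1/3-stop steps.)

8 2/3 stops darker

Aperture: f/1.2 → f/1.4 → f/1.6 → f/1.8 → f/2 → f/2.2 → f/2.5 → f/2.8 → f/3.2 → f/3.5 → f/4 — 3 1/3 stops stopped down (darker).
Shutter speed: 0.6 → 0.5 → 0.4 → 0.3 → 1/4 → 1/5 → 1/6 → 1/8 → 1/10 → 1/13 → 1/15 → 1/20 — 3 2/3 stops shorter (darker).
ISO: 40000 → 32000 → 25600 → 20000 → 16000 → 12800 — 1 2/3 stops lower (darker).
Net: −3 1/3 −3 2/3 −1 2/3 = −8 2/3 stops.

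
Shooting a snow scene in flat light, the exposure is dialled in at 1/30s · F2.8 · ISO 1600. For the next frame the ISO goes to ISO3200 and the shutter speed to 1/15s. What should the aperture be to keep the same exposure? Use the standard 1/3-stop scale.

f/5.6

ISO: 1600 → 2000 → 2500 → 3200 — 1 stop raised (brighter).
Shutter speed: 1/30 → 1/25 → 1/20 → 1/15 — 1 stop longer (brighter).
Net change so far: 2 stops brighter. Offset with the aperture: f/2.8 → f/3.2 → f/3.5 → f/4 → f/4.5 → f/5 → f/5.6.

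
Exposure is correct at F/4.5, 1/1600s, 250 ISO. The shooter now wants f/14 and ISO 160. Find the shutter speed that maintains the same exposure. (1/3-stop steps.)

1/100s

Aperture: f/4.5 → f/5 → f/5.6 → f/6.3 → f/7.1 → f/8 → f/9 → f/10 → f/11 → f/13 → f/14 — 3 1/3 stops stopped down (darker).
ISO: 250 → 200 → 160 — 2/3 stop lower (darker).
Net change so far: 4 stops darker. Offset with the shutter speed: 1/1600 → 1/1250 → 1/1000 → 1/800 → 1/640 → 1/500 → 1/400 → 1/320 → 1/250 → 1/200 → 1/160 → 1/125 → 1/100.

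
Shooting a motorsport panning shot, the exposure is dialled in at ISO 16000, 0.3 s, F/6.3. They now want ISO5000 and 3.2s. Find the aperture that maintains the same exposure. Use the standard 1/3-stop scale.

f/11

ISO: 16000 → 12800 → 10000 → 8000 → 6400 → 5000 — 1 2/3 stops dropped (darker).
Shutter speed: 0.3 → 0.4 → 0.5 → 0.6 → 0.8 → 1 → 1.3 → 1.6 → 2 → 2.5 → 3.2 — 3 1/3 stops longer (brighter).
Net change so far: 1 2/3 stops brighter. Offset with the aperture: f/6.3 → f/7.1 → f/8 → f/9 → f/10 → f/11.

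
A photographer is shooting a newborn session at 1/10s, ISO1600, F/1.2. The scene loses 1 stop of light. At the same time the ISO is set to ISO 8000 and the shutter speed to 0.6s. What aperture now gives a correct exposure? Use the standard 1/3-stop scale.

Scene light: 1 stop darker.
ISO: 1600 → 2000 → 2500 → 3200 → 4000 → 5000 → 6400 → 8000 — 2 1/3 stops higher (brighter).
Shutter speed: 1/10 → 1/8 → 1/6 → 1/5 → 1/4 → 0.3 → 0.4 → 0.5 → 0.6 — 2 2/3 stops slower (brighter).
Net so far: 4 stops brighter. Aperture: f/1.2 → f/1.4 → f/1.6 → f/1.8 → f/2 → f/2.2 → f/2.5 → f/2.8 → f/3.2 → f/3.5 → f/4 → f/4.5 → f/5.

f/5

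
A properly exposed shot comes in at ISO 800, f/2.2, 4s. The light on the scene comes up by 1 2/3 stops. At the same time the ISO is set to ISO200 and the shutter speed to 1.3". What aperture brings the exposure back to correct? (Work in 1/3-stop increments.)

Scene light: 1 2/3 stops brighter.
ISO: 800 → 640 → 500 → 400 → 320 → 250 → 200 — 2 stops dropped (darker).
Shutter speed: 4 → 3.2 → 2.5 → 2 → 1.6 → 1.3 — 1 2/3 stops faster (darker).
Net so far: 2 stops darker. Aperture: f/2.2 → f/2 → f/1.8 → f/1.6 → f/1.4 → f/1.2 → f/1.1.

f/1.1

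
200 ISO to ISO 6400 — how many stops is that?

5 stops

200 → 400 → 800 → 1600 → 3200 → 6400 — count the steps: 5 stops.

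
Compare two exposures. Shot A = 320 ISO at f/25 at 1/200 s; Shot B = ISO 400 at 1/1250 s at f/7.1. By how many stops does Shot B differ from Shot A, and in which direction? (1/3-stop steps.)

1 1/3 stops brighter

Aperture: f/25 → f/22 → f/20 → f/18 → f/16 → f/14 → f/13 → f/11 → f/10 → f/9 → f/8 → f/7.1 — 3 2/3 stops opened up (brighter).
Shutter speed: 1/200 → 1/250 → 1/320 → 1/400 → 1/500 → 1/640 → 1/800 → 1/1000 → 1/1250 — 2 2/3 stops faster (darker).
ISO: 320 → 400 — 1/3 stop higher (brighter).
Net: +3 2/3 −2 2/3 +1/3 = +1 1/3 stops.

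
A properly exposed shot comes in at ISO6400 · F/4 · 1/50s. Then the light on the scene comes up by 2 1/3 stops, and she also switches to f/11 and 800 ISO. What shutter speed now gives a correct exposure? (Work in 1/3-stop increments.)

1/4s

Scene light: 2 1/3 stops brighter.
Aperture: f/4 → f/4.5 → f/5 → f/5.6 → f/6.3 → f/7.1 → f/8 → f/9 → f/10 → f/11 — 3 stops narrower (darker).
ISO: 6400 → 5000 → 4000 → 3200 → 2500 → 2000 → 1600 → 1250 → 1000 → 800 — 3 stops dropped (darker).
Net so far: 3 2/3 stops darker. Shutter speed: 1/50 → 1/40 → 1/30 → 1/25 → 1/20 → 1/15 → 1/13 → 1/10 → 1/8 → 1/6 → 1/5 → 1/4.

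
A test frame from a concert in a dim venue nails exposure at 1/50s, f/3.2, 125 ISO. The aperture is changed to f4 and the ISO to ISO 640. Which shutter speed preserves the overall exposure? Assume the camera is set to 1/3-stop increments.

Aperture: f/3.2 → f/3.5 → f/4 — 2/3 stop narrower (darker).
ISO: 125 → 160 → 200 → 250 → 320 → 400 → 500 → 640 — 2 1/3 stops higher (brighter).
Net change so far: 1 2/3 stops brighter. Offset with the shutter speed: 1/50 → 1/60 → 1/80 → 1/100 → 1/125 → 1/160.

1/160s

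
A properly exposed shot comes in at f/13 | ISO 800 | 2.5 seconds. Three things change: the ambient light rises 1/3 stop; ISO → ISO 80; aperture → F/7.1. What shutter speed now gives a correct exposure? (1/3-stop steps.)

Scene light: 1/3 stop brighter.
ISO: 800 → 640 → 500 → 400 → 320 → 250 → 200 → 160 → 125 → 100 → 80 — 3 1/3 stops lower (darker).
Aperture: f/13 → f/11 → f/10 → f/9 → f/8 → f/7.1 — 1 2/3 stops larger aperture (brighter).
Net so far: 1 1/3 stops darker. Shutter speed: 2.5 → 3.2 → 4 → 5 → 6.

6 s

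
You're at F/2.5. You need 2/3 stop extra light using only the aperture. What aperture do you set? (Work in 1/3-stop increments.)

f/2

Aperture: f/2.5 → f/2.2 → f/2 — 2/3 stop larger aperture (brighter).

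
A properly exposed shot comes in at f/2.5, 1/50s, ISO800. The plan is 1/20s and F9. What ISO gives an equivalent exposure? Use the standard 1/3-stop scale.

ISO 4000

Shutter speed: 1/50 → 1/40 → 1/30 → 1/25 → 1/20 — 1 1/3 stops longer (brighter).
Aperture: f/2.5 → f/2.8 → f/3.2 → f/3.5 → f/4 → f/4.5 → f/5 → f/5.6 → f/6.3 → f/7.1 → f/8 → f/9 — 3 2/3 stops stopped down (darker).
Net change so far: 2 1/3 stops darker. Offset with the ISO: 800 → 1000 → 1250 → 1600 → 2000 → 2500 → 3200 → 4000.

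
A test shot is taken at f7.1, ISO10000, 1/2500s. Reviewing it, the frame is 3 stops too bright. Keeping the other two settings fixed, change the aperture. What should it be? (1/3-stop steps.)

Overexposed by 3 stops → need 3 stops darker.
Aperture: f/7.1 → f/8 → f/9 → f/10 → f/11 → f/13 → f/14 → f/16 → f/18 → f/20.

f/20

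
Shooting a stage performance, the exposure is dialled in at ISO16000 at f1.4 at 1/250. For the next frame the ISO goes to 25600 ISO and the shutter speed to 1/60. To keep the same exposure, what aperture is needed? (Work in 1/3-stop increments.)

ISO: 16000 → 20000 → 25600 — 2/3 stop higher (brighter).
Shutter speed: 1/250 → 1/200 → 1/160 → 1/125 → 1/100 → 1/80 → 1/60 — 2 stops longer (brighter).
Net change so far: 2 2/3 stops brighter. Offset with the aperture: f/1.4 → f/1.6 → f/1.8 → f/2 → f/2.2 → f/2.5 → f/2.8 → f/3.2 → f/3.5.

f/3.5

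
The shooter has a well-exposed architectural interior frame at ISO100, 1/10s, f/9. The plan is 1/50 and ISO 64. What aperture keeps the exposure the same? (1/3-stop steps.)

Shutter speed: 1/10 → 1/13 → 1/15 → 1/20 → 1/25 → 1/30 → 1/40 → 1/50 — 2 1/3 stops shorter (darker).
ISO: 100 → 80 → 64 — 2/3 stop lower (darker).
Net change so far: 3 stops darker. Offset with the aperture: f/9 → f/8 → f/7.1 → f/6.3 → f/5.6 → f/5 → f/4.5 → f/4 → f/3.5 → f/3.2.

f/3.2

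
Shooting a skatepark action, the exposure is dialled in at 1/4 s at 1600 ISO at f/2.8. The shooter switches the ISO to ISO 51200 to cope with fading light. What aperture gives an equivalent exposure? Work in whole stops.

f/16

ISO: 1600 → 3200 → 6400 → 12800 → 25600 → 51200 — 5 stops higher (brighter).
Need 5 stops darker from the aperture: f/2.8 → f/4 → f/5.6 → f/8 → f/11 → f/16.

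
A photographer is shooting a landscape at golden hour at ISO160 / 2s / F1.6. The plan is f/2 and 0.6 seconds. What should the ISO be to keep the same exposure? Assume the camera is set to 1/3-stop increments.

ISO 800

Aperture: f/1.6 → f/1.8 → f/2 — 2/3 stop stopped down (darker).
Shutter speed: 2 → 1.6 → 1.3 → 1 → 0.8 → 0.6 — 1 2/3 stops shorter (darker).
Net change so far: 2 1/3 stops darker. Offset with the ISO: 160 → 200 → 250 → 320 → 400 → 500 → 640 → 800.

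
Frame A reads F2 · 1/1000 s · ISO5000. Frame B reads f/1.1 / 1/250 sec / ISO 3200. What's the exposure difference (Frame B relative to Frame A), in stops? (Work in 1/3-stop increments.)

3 stops brighter

Aperture: f/2 → f/1.8 → f/1.6 → f/1.4 → f/1.2 → f/1.1 — 1 2/3 stops larger aperture (brighter).
Shutter speed: 1/1000 → 1/800 → 1/640 → 1/500 → 1/400 → 1/320 → 1/250 — 2 stops longer (brighter).
ISO: 5000 → 4000 → 3200 — 2/3 stop dropped (darker).
Net: +1 2/3 +2 −2/3 = +3 stops.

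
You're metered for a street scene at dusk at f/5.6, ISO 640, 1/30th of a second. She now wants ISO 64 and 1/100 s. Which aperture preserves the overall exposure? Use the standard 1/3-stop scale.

f/1.0

ISO: 640 → 500 → 400 → 320 → 250 → 200 → 160 → 125 → 100 → 80 → 64 — 3 1/3 stops dropped (darker).
Shutter speed: 1/30 → 1/40 → 1/50 → 1/60 → 1/80 → 1/100 — 1 2/3 stops shorter (darker).
Net change so far: 5 stops darker. Offset with the aperture: f/5.6 → f/5 → f/4.5 → f/4 → f/3.5 → f/3.2 → f/2.8 → f/2.5 → f/2.2 → f/2 → f/1.8 → f/1.6 → f/1.4 → f/1.2 → f/1.1 → f/1.0.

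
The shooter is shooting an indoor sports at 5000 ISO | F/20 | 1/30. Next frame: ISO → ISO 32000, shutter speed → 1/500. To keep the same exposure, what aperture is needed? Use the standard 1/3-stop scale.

ISO: 5000 → 6400 → 8000 → 10000 → 12800 → 16000 → 20000 → 25600 → 32000 — 2 2/3 stops higher (brighter).
Shutter speed: 1/30 → 1/40 → 1/50 → 1/60 → 1/80 → 1/100 → 1/125 → 1/160 → 1/200 → 1/250 → 1/320 → 1/400 → 1/500 — 4 stops faster (darker).
Net change so far: 1 1/3 stops darker. Offset with the aperture: f/20 → f/18 → f/16 → f/14 → f/13.

f/13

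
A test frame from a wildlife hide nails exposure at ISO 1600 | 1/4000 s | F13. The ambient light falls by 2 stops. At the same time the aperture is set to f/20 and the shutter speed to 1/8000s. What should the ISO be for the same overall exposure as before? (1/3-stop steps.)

Scene light: 2 stops darker.
Aperture: f/13 → f/14 → f/16 → f/18 → f/20 — 1 1/3 stops narrower (darker).
Shutter speed: 1/4000 → 1/5000 → 1/6400 → 1/8000 — 1 stop faster (darker).
Net so far: 4 1/3 stops darker. ISO: 1600 → 2000 → 2500 → 3200 → 4000 → 5000 → 6400 → 8000 → 10000 → 12800 → 16000 → 20000 → 25600 → 32000.

ISO 32000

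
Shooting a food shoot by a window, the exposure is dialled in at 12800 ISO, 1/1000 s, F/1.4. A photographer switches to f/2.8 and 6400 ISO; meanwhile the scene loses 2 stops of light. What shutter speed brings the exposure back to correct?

1/30s

Scene light: 2 stops darker.
Aperture: f/1.4 → f/2 → f/2.8 — 2 stops stopped down (darker).
ISO: 12800 → 6400 — 1 stop lower (darker).
Net so far: 5 stops darker. Shutter speed: 1/1000 → 1/500 → 1/250 → 1/125 → 1/60 → 1/30.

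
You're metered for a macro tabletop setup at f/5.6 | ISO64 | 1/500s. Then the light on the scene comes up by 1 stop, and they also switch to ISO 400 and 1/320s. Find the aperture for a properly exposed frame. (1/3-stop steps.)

f/25

Scene light: 1 stop brighter.
ISO: 64 → 80 → 100 → 125 → 160 → 200 → 250 → 320 → 400 — 2 2/3 stops raised (brighter).
Shutter speed: 1/500 → 1/400 → 1/320 — 2/3 stop longer (brighter).
Net so far: 4 1/3 stops brighter. Aperture: f/5.6 → f/6.3 → f/7.1 → f/8 → f/9 → f/10 → f/11 → f/13 → f/14 → f/16 → f/18 → f/20 → f/22 → f/25.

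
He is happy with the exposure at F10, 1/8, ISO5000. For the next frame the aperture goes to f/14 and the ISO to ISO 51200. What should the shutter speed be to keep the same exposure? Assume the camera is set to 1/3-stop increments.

Aperture: f/10 → f/11 → f/13 → f/14 — 1 stop stopped down (darker).
ISO: 5000 → 6400 → 8000 → 10000 → 12800 → 16000 → 20000 → 25600 → 32000 → 40000 → 51200 — 3 1/3 stops higher (brighter).
Net change so far: 2 1/3 stops brighter. Offset with the shutter speed: 1/8 → 1/10 → 1/13 → 1/15 → 1/20 → 1/25 → 1/30 → 1/40.

1/40s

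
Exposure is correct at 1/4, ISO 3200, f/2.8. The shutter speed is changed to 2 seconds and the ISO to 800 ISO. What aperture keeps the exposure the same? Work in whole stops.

Shutter speed: 1/4 → 1/2 → 1 → 2 — 3 stops slower (brighter).
ISO: 3200 → 1600 → 800 — 2 stops lower (darker).
Net change so far: 1 stop brighter. Offset with the aperture: f/2.8 → f/4.

f/4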